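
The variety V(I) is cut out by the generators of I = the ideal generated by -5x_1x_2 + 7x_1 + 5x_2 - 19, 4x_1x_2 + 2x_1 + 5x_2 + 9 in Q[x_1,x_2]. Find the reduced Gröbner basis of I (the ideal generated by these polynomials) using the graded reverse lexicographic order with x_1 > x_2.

f_1 = -5x_1x_2 + 7x_1 + 5x_2 - 19, LT = x_1x_2.
f_2 = 4x_1x_2 + 2x_1 + 5x_2 + 9, LT = x_1x_2.

S(f_1,f_2): lcm = x_1x_2. S = -19/10x_1 - 9/4x_2 + 31/20.
  leading term x_1: no divisor's leading term divides it; move -19/10x_1 to the remainder.
  leading term x_2: no divisor's leading term divides it; move -9/4x_2 to the remainder.
  leading term 1: no divisor's leading term divides it; move 31/20 to the remainder.
  remainder -19/10x_1 - 9/4x_2 + 31/20 ≠ 0; add g_3 = -19/10x_1 - 9/4x_2 + 31/20 to the basis.

S(f_1,g_3): lcm = x_1x_2. S = -45/38x_2^2 - 7/5x_1 - 7/38x_2 + 19/5.
  leading term x_2^2: no divisor's leading term divides it; move -45/38x_2^2 to the remainder.
  leading term x_1: subtract (14/19)·g_3 from -7/5x_1 - 7/38x_2 + 19/5 → 28/19x_2 + 101/38
  leading term x_2: no divisor's leading term divides it; move 28/19x_2 to the remainder.
  leading term 1: no divisor's leading term divides it; move 101/38 to the remainder.
  remainder -45/38x_2^2 + 28/19x_2 + 101/38 ≠ 0; add g_4 = -45/38x_2^2 + 28/19x_2 + 101/38 to the basis.

S(f_2,g_3): lcm = x_1x_2. S = -45/38x_2^2 + 1/2x_1 + 157/76x_2 + 9/4.
  leading term x_2^2: subtract (1)·g_4 from -45/38x_2^2 + 1/2x_1 + 157/76x_2 + 9/4 → 1/2x_1 + 45/76x_2 - 31/76
  leading term x_1: subtract (-5/19)·g_3 from 1/2x_1 + 45/76x_2 - 31/76 → 0
  remainder 0.

S(f_1,g_4): lcm = x_1x_2^2. S = -7/45x_1x_2 - x_2^2 + 101/45x_1 + 19/5x_2.
  leading term x_1x_2: subtract (7/225)·f_1 from -7/45x_1x_2 - x_2^2 + 101/45x_1 + 19/5x_2 → -x_2^2 + 152/75x_1 + 164/45x_2 + 133/225
  leading term x_2^2: subtract (38/45)·g_4 from -x_2^2 + 152/75x_1 + 164/45x_2 + 133/225 → 152/75x_1 + 12/5x_2 - 124/75
  leading term x_1: subtract (-16/15)·g_3 from 152/75x_1 + 12/5x_2 - 124/75 → 0
  remainder 0.

S(f_2,g_4): lcm = x_1x_2^2. S = 157/90x_1x_2 + 5/4x_2^2 + 101/45x_1 + 9/4x_2.
  leading term x_1x_2: subtract (-157/450)·f_1 from 157/90x_1x_2 + 5/4x_2^2 + 101/45x_1 + 9/4x_2 → 5/4x_2^2 + 703/150x_1 + 719/180x_2 - 2983/450
  leading term x_2^2: subtract (-19/18)·g_4 from 5/4x_2^2 + 703/150x_1 + 719/180x_2 - 2983/450 → 703/150x_1 + 111/20x_2 - 1147/300
  leading term x_1: subtract (-37/15)·g_3 from 703/150x_1 + 111/20x_2 - 1147/300 → 0
  remainder 0.

S(g_3,g_4): leading monomials are coprime, so the S-polynomial reduces to 0 (Buchberger's first criterion).
Every S-polynomial of the final basis reduces to 0, so we have a Gröbner basis.
Inter-reduce: drop elements whose leading term is divisible by another's, tail-reduce, and make monic.

G = {x_2^2 - 56/45x_2 - 101/45, x_1 + 45/38x_2 - 31/38}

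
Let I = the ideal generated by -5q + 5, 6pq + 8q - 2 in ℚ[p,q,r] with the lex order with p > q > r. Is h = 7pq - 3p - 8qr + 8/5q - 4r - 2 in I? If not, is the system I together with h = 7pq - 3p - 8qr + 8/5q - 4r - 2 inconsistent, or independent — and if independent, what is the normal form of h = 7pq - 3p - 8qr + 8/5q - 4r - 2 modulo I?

7pq - 3p - 8qr + 8/5q - 4r - 2 is independent of I; its normal form modulo I is -12r - 22/5.

First compute the reduced Gröbner basis of I by Buchberger's algorithm.
f_1 = -5q + 5, LT = q.
f_2 = 6pq + 8q - 2, LT = pq.

S(f_1,f_2): lcm = pq. S = -p - 4/3q + ⅓.
  leading term p: no divisor's leading term divides it; move -p to the remainder.
  leading term q: subtract (4/15)·f_1 from -4/3q + ⅓ → -1
  leading term 1: no divisor's leading term divides it; move -1 to the remainder.
  remainder -p - 1 ≠ 0; add k_3 = -p - 1 to the basis.

S(f_1,k_3): leading monomials are coprime, so the S-polynomial reduces to 0 (Buchberger's first criterion).
S(f_2,k_3): lcm = pq. S = ⅓q - ⅓.
  leading term q: subtract (-1/15)·f_1 from ⅓q - ⅓ → 0
  remainder 0.

Every S-polynomial of the final basis reduces to 0, so we have a Gröbner basis.
Inter-reduce: drop elements whose leading term is divisible by another's, tail-reduce, and make monic.
Reduced Gröbner basis: {p + 1, q - 1}.
Label its elements g_1 = p + 1, g_2 = q - 1.

Reduce h = 7pq - 3p - 8qr + 8/5q - 4r - 2 modulo G:
  leading term pq: subtract (7q)·g_1 from 7pq - 3p - 8qr + 8/5q - 4r - 2 → -3p - 8qr - 27/5q - 4r - 2
  leading term p: subtract (-3)·g_1 from -3p - 8qr - 27/5q - 4r - 2 → -8qr - 27/5q - 4r + 1
  leading term qr: subtract (-8r)·g_2 from -8qr - 27/5q - 4r + 1 → -27/5q - 12r + 1
  leading term q: subtract (-27/5)·g_2 from -27/5q - 12r + 1 → -12r - 22/5
  leading term r: no divisor's leading term divides it; move -12r to the remainder.
  leading term 1: no divisor's leading term divides it; move -22/5 to the remainder.
  normal form = -12r - 22/5.
The normal form is nonzero, so h ∉ I. Since h minus its normal form lies in I, I + (h) = I + (n) where n = -12r - 22/5; decide whether this ideal is the whole ring.
Run Buchberger on G together with n (pairs among the g_i already reduce to 0 since G is a Gröbner basis):
g_1 = p + 1, LT = p.
g_2 = q - 1, LT = q.
n = -12r - 22/5, LT = r.

S(g_1,g_2): leading monomials are coprime, so the S-polynomial reduces to 0 (Buchberger's first criterion).
S(g_1,n): leading monomials are coprime, so the S-polynomial reduces to 0 (Buchberger's first criterion).
S(g_2,n): leading monomials are coprime, so the S-polynomial reduces to 0 (Buchberger's first criterion).
Every S-polynomial of the final basis reduces to 0, so we have a Gröbner basis.
Inter-reduce: drop elements whose leading term is divisible by another's, tail-reduce, and make monic.
Reduced Gröbner basis: {p + 1, q - 1, r + 11/30}.
The reduced Gröbner basis of I + (h) is {p + 1, q - 1, r + 11/30} ≠ {1}, a proper ideal, so the enlarged system stays consistent: h is independent of I, with normal form -12r - 22/5.

The remainder on division by a Gröbner basis is unique — it is the normal form.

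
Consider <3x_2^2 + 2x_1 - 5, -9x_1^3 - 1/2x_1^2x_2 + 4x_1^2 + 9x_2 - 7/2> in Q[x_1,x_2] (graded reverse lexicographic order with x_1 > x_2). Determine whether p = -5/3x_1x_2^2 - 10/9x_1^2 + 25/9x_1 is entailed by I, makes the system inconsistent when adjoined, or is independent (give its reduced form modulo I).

-5/3x_1x_2^2 - 10/9x_1^2 + 25/9x_1 lies in I (it reduces to 0).

First compute the reduced Gröbner basis of I by Buchberger's algorithm.
f_1 = 3x_2^2 + 2x_1 - 5, LT = x_2^2.
f_2 = -9x_1^3 - 1/2x_1^2x_2 + 4x_1^2 + 9x_2 - 7/2, LT = x_1^3.

The S-polynomials (S(f_1,f_2)) all reduce to 0 modulo the current basis, so we have a Gröbner basis.
Inter-reduce: drop elements whose leading term is divisible by another's, tail-reduce, and make monic.
Reduced Gröbner basis: {x_1^3 + 1/18x_1^2x_2 - 4/9x_1^2 - x_2 + 7/18, x_2^2 + 2/3x_1 - 5/3}.
Label its elements g_1 = x_1^3 + 1/18x_1^2x_2 - 4/9x_1^2 - x_2 + 7/18, g_2 = x_2^2 + 2/3x_1 - 5/3.

Reduce p = -5/3x_1x_2^2 - 10/9x_1^2 + 25/9x_1 modulo G:
  leading term x_1x_2^2: subtract (-5/3x_1)·g_2 from -5/3x_1x_2^2 - 10/9x_1^2 + 25/9x_1 → 0
  normal form = 0.
Since the normal form is 0, p ∈ I.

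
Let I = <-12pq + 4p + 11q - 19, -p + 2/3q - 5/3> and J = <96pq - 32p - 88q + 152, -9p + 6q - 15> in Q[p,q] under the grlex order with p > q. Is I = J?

Yes, the ideals are equal.

Equality of ideals is decidable: compute both reduced Gröbner bases (unique for the ordering) and check whether they agree.
Buchberger on the first generating set:
f_1 = -12pq + 4p + 11q - 19, LT = pq.
f_2 = -p + 2/3q - 5/3, LT = p.

S(f_1,f_2): lcm = pq. S = 2/3q^2 - 1/3p - 31/12q + 19/12.
  leading term q^2: no divisor's leading term divides it; move 2/3q^2 to the remainder.
  leading term p: subtract (1/3)·f_2 from -1/3p - 31/12q + 19/12 → -101/36q + 77/36
  leading term q: no divisor's leading term divides it; move -101/36q to the remainder.
  leading term 1: no divisor's leading term divides it; move 77/36 to the remainder.
  remainder 2/3q^2 - 101/36q + 77/36 ≠ 0; add g_3 = 2/3q^2 - 101/36q + 77/36 to the basis.

The other S-polynomials (S(f_1,g_3), S(f_2,g_3)) all reduce to 0 modulo the current basis, so we have a Gröbner basis.
Inter-reduce: drop elements whose leading term is divisible by another's, tail-reduce, and make monic.
Reduced Gröbner basis: {q^2 - 101/24q + 77/24, p - 2/3q + 5/3}.

Buchberger on the second generating set:
h_1 = 96pq - 32p - 88q + 152, LT = pq.
h_2 = -9p + 6q - 15, LT = p.

S(h_1,h_2): lcm = pq. S = 2/3q^2 - 1/3p - 31/12q + 19/12.
  leading term q^2: no divisor's leading term divides it; move 2/3q^2 to the remainder.
  leading term p: subtract (1/27)·h_2 from -1/3p - 31/12q + 19/12 → -101/36q + 77/36
  leading term q: no divisor's leading term divides it; move -101/36q to the remainder.
  leading term 1: no divisor's leading term divides it; move 77/36 to the remainder.
  remainder 2/3q^2 - 101/36q + 77/36 ≠ 0; add k_3 = 2/3q^2 - 101/36q + 77/36 to the basis.

The other S-polynomials (S(h_1,k_3), S(h_2,k_3)) all reduce to 0 modulo the current basis, so we have a Gröbner basis.
Inter-reduce: drop elements whose leading term is divisible by another's, tail-reduce, and make monic.
Reduced Gröbner basis: {q^2 - 101/24q + 77/24, p - 2/3q + 5/3}.

Same reduced basis, so the two generating sets span the same ideal.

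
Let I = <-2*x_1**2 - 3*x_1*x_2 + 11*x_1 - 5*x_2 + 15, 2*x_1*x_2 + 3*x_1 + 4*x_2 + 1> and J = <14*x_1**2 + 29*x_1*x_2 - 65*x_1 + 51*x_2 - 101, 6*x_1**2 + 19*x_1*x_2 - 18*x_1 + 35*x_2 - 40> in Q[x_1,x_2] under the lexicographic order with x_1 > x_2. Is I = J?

Yes, the ideals are equal.

Equality of ideals is decidable: compute both reduced Gröbner bases (unique for the ordering) and check whether they agree.
Buchberger on the first generating set:
f_1 = -2*x_1**2 - 3*x_1*x_2 + 11*x_1 - 5*x_2 + 15, LT = x_1**2.
f_2 = 2*x_1*x_2 + 3*x_1 + 4*x_2 + 1, LT = x_1*x_2.

S(f_1,f_2): lcm = x_1**2*x_2. S = -3/2*x_1**2 + 3/2*x_1*x_2**2 - 15/2*x_1*x_2 - 1/2*x_1 + 5/2*x_2**2 - 15/2*x_2.
  leading term x_1**2: subtract (3/4)·f_1 from -3/2*x_1**2 + 3/2*x_1*x_2**2 - 15/2*x_1*x_2 - 1/2*x_1 + 5/2*x_2**2 - 15/2*x_2 → 3/2*x_1*x_2**2 - 21/4*x_1*x_2 - 35/4*x_1 + 5/2*x_2**2 - 15/4*x_2 - 45/4
  leading term x_1*x_2**2: subtract (3/4*x_2)·f_2 from 3/2*x_1*x_2**2 - 21/4*x_1*x_2 - 35/4*x_1 + 5/2*x_2**2 - 15/4*x_2 - 45/4 → -15/2*x_1*x_2 - 35/4*x_1 - 1/2*x_2**2 - 9/2*x_2 - 45/4
  leading term x_1*x_2: subtract (-15/4)·f_2 from -15/2*x_1*x_2 - 35/4*x_1 - 1/2*x_2**2 - 9/2*x_2 - 45/4 → 5/2*x_1 - 1/2*x_2**2 + 21/2*x_2 - 15/2
  leading term x_1: no divisor's leading term divides it; move 5/2*x_1 to the remainder.
  leading term x_2**2: no divisor's leading term divides it; move -1/2*x_2**2 to the remainder.
  leading term x_2: no divisor's leading term divides it; move 21/2*x_2 to the remainder.
  leading term 1: no divisor's leading term divides it; move -15/2 to the remainder.
  remainder 5/2*x_1 - 1/2*x_2**2 + 21/2*x_2 - 15/2 ≠ 0; add g_3 = 5/2*x_1 - 1/2*x_2**2 + 21/2*x_2 - 15/2 to the basis.

S(f_2,g_3): lcm = x_1*x_2. S = 3/2*x_1 + 1/5*x_2**3 - 21/5*x_2**2 + 5*x_2 + 1/2.
  leading term x_1: subtract (3/5)·g_3 from 3/2*x_1 + 1/5*x_2**3 - 21/5*x_2**2 + 5*x_2 + 1/2 → 1/5*x_2**3 - 39/10*x_2**2 - 13/10*x_2 + 5
  leading term x_2**3: no divisor's leading term divides it; move 1/5*x_2**3 to the remainder.
  leading term x_2**2: no divisor's leading term divides it; move -39/10*x_2**2 to the remainder.
  leading term x_2: no divisor's leading term divides it; move -13/10*x_2 to the remainder.
  leading term 1: no divisor's leading term divides it; move 5 to the remainder.
  remainder 1/5*x_2**3 - 39/10*x_2**2 - 13/10*x_2 + 5 ≠ 0; add g_4 = 1/5*x_2**3 - 39/10*x_2**2 - 13/10*x_2 + 5 to the basis.

The other S-polynomials (S(f_1,g_3), S(f_1,g_4), S(f_2,g_4), S(g_3,g_4)) all reduce to 0 modulo the current basis, so we have a Gröbner basis.
Inter-reduce: drop elements whose leading term is divisible by another's, tail-reduce, and make monic.
Reduced Gröbner basis: {x_1 - 1/5*x_2**2 + 21/5*x_2 - 3, x_2**3 - 39/2*x_2**2 - 13/2*x_2 + 25}.

Buchberger on the second generating set:
h_1 = 14*x_1**2 + 29*x_1*x_2 - 65*x_1 + 51*x_2 - 101, LT = x_1**2.
h_2 = 6*x_1**2 + 19*x_1*x_2 - 18*x_1 + 35*x_2 - 40, LT = x_1**2.

S(h_1,h_2): lcm = x_1**2. S = -23/21*x_1*x_2 - 23/14*x_1 - 46/21*x_2 - 23/42.
  leading term x_1*x_2: no divisor's leading term divides it; move -23/21*x_1*x_2 to the remainder.
  leading term x_1: no divisor's leading term divides it; move -23/14*x_1 to the remainder.
  leading term x_2: no divisor's leading term divides it; move -46/21*x_2 to the remainder.
  leading term 1: no divisor's leading term divides it; move -23/42 to the remainder.
  remainder -23/21*x_1*x_2 - 23/14*x_1 - 46/21*x_2 - 23/42 ≠ 0; add k_3 = -23/21*x_1*x_2 - 23/14*x_1 - 46/21*x_2 - 23/42 to the basis.

S(h_1,k_3): lcm = x_1**2*x_2. S = -3/2*x_1**2 + 29/14*x_1*x_2**2 - 93/14*x_1*x_2 - 1/2*x_1 + 51/14*x_2**2 - 101/14*x_2.
  leading term x_1**2: subtract (-3/28)·h_1 from -3/2*x_1**2 + 29/14*x_1*x_2**2 - 93/14*x_1*x_2 - 1/2*x_1 + 51/14*x_2**2 - 101/14*x_2 → 29/14*x_1*x_2**2 - 99/28*x_1*x_2 - 209/28*x_1 + 51/14*x_2**2 - 7/4*x_2 - 303/28
  leading term x_1*x_2**2: subtract (-87/46*x_2)·k_3 from 29/14*x_1*x_2**2 - 99/28*x_1*x_2 - 209/28*x_1 + 51/14*x_2**2 - 7/4*x_2 - 303/28 → -93/14*x_1*x_2 - 209/28*x_1 - 1/2*x_2**2 - 39/14*x_2 - 303/28
  leading term x_1*x_2: subtract (279/46)·k_3 from -93/14*x_1*x_2 - 209/28*x_1 - 1/2*x_2**2 - 39/14*x_2 - 303/28 → 5/2*x_1 - 1/2*x_2**2 + 21/2*x_2 - 15/2
  leading term x_1: no divisor's leading term divides it; move 5/2*x_1 to the remainder.
  leading term x_2**2: no divisor's leading term divides it; move -1/2*x_2**2 to the remainder.
  leading term x_2: no divisor's leading term divides it; move 21/2*x_2 to the remainder.
  leading term 1: no divisor's leading term divides it; move -15/2 to the remainder.
  remainder 5/2*x_1 - 1/2*x_2**2 + 21/2*x_2 - 15/2 ≠ 0; add k_4 = 5/2*x_1 - 1/2*x_2**2 + 21/2*x_2 - 15/2 to the basis.

S(k_3,k_4): lcm = x_1*x_2. S = 3/2*x_1 + 1/5*x_2**3 - 21/5*x_2**2 + 5*x_2 + 1/2.
  leading term x_1: subtract (3/5)·k_4 from 3/2*x_1 + 1/5*x_2**3 - 21/5*x_2**2 + 5*x_2 + 1/2 → 1/5*x_2**3 - 39/10*x_2**2 - 13/10*x_2 + 5
  leading term x_2**3: no divisor's leading term divides it; move 1/5*x_2**3 to the remainder.
  leading term x_2**2: no divisor's leading term divides it; move -39/10*x_2**2 to the remainder.
  leading term x_2: no divisor's leading term divides it; move -13/10*x_2 to the remainder.
  leading term 1: no divisor's leading term divides it; move 5 to the remainder.
  remainder 1/5*x_2**3 - 39/10*x_2**2 - 13/10*x_2 + 5 ≠ 0; add k_5 = 1/5*x_2**3 - 39/10*x_2**2 - 13/10*x_2 + 5 to the basis.

The other S-polynomials (S(h_2,k_3), S(h_1,k_4), S(h_2,k_4), S(h_1,k_5), S(h_2,k_5), S(k_3,k_5), S(k_4,k_5)) all reduce to 0 modulo the current basis, so we have a Gröbner basis.
Inter-reduce: drop elements whose leading term is divisible by another's, tail-reduce, and make monic.
Reduced Gröbner basis: {x_1 - 1/5*x_2**2 + 21/5*x_2 - 3, x_2**3 - 39/2*x_2**2 - 13/2*x_2 + 25}.

These coincide, so the ideals are equal.
The choice of monomial ordering does not affect the verdict — as long as both bases are computed under the same ordering, their equality decides ideal equality.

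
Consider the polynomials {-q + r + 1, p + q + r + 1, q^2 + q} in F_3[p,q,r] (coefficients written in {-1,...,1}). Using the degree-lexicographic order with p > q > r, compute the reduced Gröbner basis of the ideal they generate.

The reduced Gröbner basis is the canonical form of the ideal for this ordering.

f_1 = -q + r + 1, LT = q.
f_2 = p + q + r + 1, LT = p.
f_3 = q^2 + q, LT = q^2.

S(f_1,f_3): lcm = q^2. S = -qr + q.
  reduce S modulo (f_1, f_2, f_3):
  remainder -r^2 + 1 ≠ 0; add g_4 = -r^2 + 1 to the basis.

The other S-polynomials (S(f_1,f_2), S(f_2,f_3), S(f_1,g_4), S(f_2,g_4), S(f_3,g_4)) all reduce to 0 modulo the current basis, so we have a Gröbner basis.
Inter-reduce: drop elements whose leading term is divisible by another's, tail-reduce, and make monic.

G = {r^2 - 1, p - r - 1, q - r - 1}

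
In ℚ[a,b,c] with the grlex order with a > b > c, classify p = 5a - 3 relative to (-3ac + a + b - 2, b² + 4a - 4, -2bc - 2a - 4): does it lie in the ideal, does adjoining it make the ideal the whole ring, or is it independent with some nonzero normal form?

First compute the reduced Gröbner basis of I by Buchberger's algorithm.
f_1 = -3ac + a + b - 2, LT = ac.
f_2 = b² + 4a - 4, LT = b².
f_3 = -2bc - 2a - 4, LT = bc.

S(f_1,f_3): lcm = abc. S = -a² - ⅓ab - ⅓b² - 2a + ⅔b.
  leading term a²: no divisor's leading term divides it; move -a² to the remainder.
  leading term ab: no divisor's leading term divides it; move -⅓ab to the remainder.
  leading term b²: subtract (-⅓)·f_2 from -⅓b² - 2a + ⅔b → -⅔a + ⅔b - 4/3
  leading term a: no divisor's leading term divides it; move -⅔a to the remainder.
  leading term b: no divisor's leading term divides it; move ⅔b to the remainder.
  leading term 1: no divisor's leading term divides it; move -4/3 to the remainder.
  remainder -a² - ⅓ab - ⅔a + ⅔b - 4/3 ≠ 0; add h_4 = -a² - ⅓ab - ⅔a + ⅔b - 4/3 to the basis.

S(f_2,f_3): lcm = b²c. S = -ab + 4ac - 2b - 4c.
  leading term ab: no divisor's leading term divides it; move -ab to the remainder.
  leading term ac: subtract (-4/3)·f_1 from 4ac - 2b - 4c → 4/3a - ⅔b - 4c - 8/3
  leading term a: no divisor's leading term divides it; move 4/3a to the remainder.
  leading term b: no divisor's leading term divides it; move -⅔b to the remainder.
  leading term c: no divisor's leading term divides it; move -4c to the remainder.
  leading term 1: no divisor's leading term divides it; move -8/3 to the remainder.
  remainder -ab + 4/3a - ⅔b - 4c - 8/3 ≠ 0; add h_5 = -ab + 4/3a - ⅔b - 4c - 8/3 to the basis.

S(f_1,h_5): lcm = abc. S = -⅓ab + 4/3ac - ⅓b² - ⅔bc - 4c² + ⅔b - 8/3c.
  leading term ab: subtract (⅓)·h_5 from -⅓ab + 4/3ac - ⅓b² - ⅔bc - 4c² + ⅔b - 8/3c → 4/3ac - ⅓b² - ⅔bc - 4c² - 4/9a + 8/9b - 4/3c + 8/9
  leading term ac: subtract (-4/9)·f_1 from 4/3ac - ⅓b² - ⅔bc - 4c² - 4/9a + 8/9b - 4/3c + 8/9 → -⅓b² - ⅔bc - 4c² + 4/3b - 4/3c
  leading term b²: subtract (-⅓)·f_2 from -⅓b² - ⅔bc - 4c² + 4/3b - 4/3c → -⅔bc - 4c² + 4/3a + 4/3b - 4/3c - 4/3
  leading term bc: subtract (⅓)·f_3 from -⅔bc - 4c² + 4/3a + 4/3b - 4/3c - 4/3 → -4c² + 2a + 4/3b - 4/3c
  leading term c²: no divisor's leading term divides it; move -4c² to the remainder.
  leading term a: no divisor's leading term divides it; move 2a to the remainder.
  leading term b: no divisor's leading term divides it; move 4/3b to the remainder.
  leading term c: no divisor's leading term divides it; move -4/3c to the remainder.
  remainder -4c² + 2a + 4/3b - 4/3c ≠ 0; add h_6 = -4c² + 2a + 4/3b - 4/3c to the basis.

The other S-polynomials (S(f_1,f_2), S(f_1,h_4), S(f_2,h_4), S(f_3,h_4), S(f_2,h_5), S(f_3,h_5), S(h_4,h_5), S(f_1,h_6), S(f_2,h_6), S(f_3,h_6), S(h_4,h_6), S(h_5,h_6)) all reduce to 0 modulo the current basis, so we have a Gröbner basis.
Inter-reduce: drop elements whose leading term is divisible by another's, tail-reduce, and make monic.
Reduced Gröbner basis: {a² + 10/9a - 8/9b - 4/3c + 4/9, ab - 4/3a + ⅔b + 4c + 8/3, ac - ⅓a - ⅓b + ⅔, b² + 4a - 4, bc + a + 2, c² - ½a - ⅓b + ⅓c}.
Label its elements g_1 = a² + 10/9a - 8/9b - 4/3c + 4/9, g_2 = ab - 4/3a + ⅔b + 4c + 8/3, g_3 = ac - ⅓a - ⅓b + ⅔, g_4 = b² + 4a - 4, g_5 = bc + a + 2, g_6 = c² - ½a - ⅓b + ⅓c.

Reduce p = 5a - 3 modulo G:
  leading term a: no divisor's leading term divides it; move 5a to the remainder.
  leading term 1: no divisor's leading term divides it; move -3 to the remainder.
  normal form = 5a - 3.
The normal form is nonzero, so p ∉ I. Since p minus its normal form lies in I, I + (p) = I + (r) where r = 5a - 3; decide whether this ideal is the whole ring.
Run Buchberger on G together with r (pairs among the g_i already reduce to 0 since G is a Gröbner basis):
g_1 = a² + 10/9a - 8/9b - 4/3c + 4/9, LT = a².
g_2 = ab - 4/3a + ⅔b + 4c + 8/3, LT = ab.
g_3 = ac - ⅓a - ⅓b + ⅔, LT = ac.
g_4 = b² + 4a - 4, LT = b².
g_5 = bc + a + 2, LT = bc.
g_6 = c² - ½a - ⅓b + ⅓c, LT = c².
r = 5a - 3, LT = a.

S(g_1,r): lcm = a². S = 77/45a - 8/9b - 4/3c + 4/9.
  leading term a: subtract (77/225)·r from 77/45a - 8/9b - 4/3c + 4/9 → -8/9b - 4/3c + 331/225
  leading term b: no divisor's leading term divides it; move -8/9b to the remainder.
  leading term c: no divisor's leading term divides it; move -4/3c to the remainder.
  leading term 1: no divisor's leading term divides it; move 331/225 to the remainder.
  remainder -8/9b - 4/3c + 331/225 ≠ 0; add m_8 = -8/9b - 4/3c + 331/225 to the basis.

S(g_2,r): lcm = ab. S = -4/3a + 19/15b + 4c + 8/3.
  leading term a: subtract (-4/15)·r from -4/3a + 19/15b + 4c + 8/3 → 19/15b + 4c + 28/15
  leading term b: subtract (-57/40)·m_8 from 19/15b + 4c + 28/15 → 21/10c + 3963/1000
  leading term c: no divisor's leading term divides it; move 21/10c to the remainder.
  leading term 1: no divisor's leading term divides it; move 3963/1000 to the remainder.
  remainder 21/10c + 3963/1000 ≠ 0; add m_9 = 21/10c + 3963/1000 to the basis.

S(g_3,r): lcm = ac. S = -⅓a - ⅓b + ⅗c + ⅔.
  leading term a: subtract (-1/15)·r from -⅓a - ⅓b + ⅗c + ⅔ → -⅓b + ⅗c + 7/15
  leading term b: subtract (⅜)·m_8 from -⅓b + ⅗c + 7/15 → 11/10c - 17/200
  leading term c: subtract (11/21)·m_9 from 11/10c - 17/200 → -7563/3500
  leading term 1: no divisor's leading term divides it; move -7563/3500 to the remainder.
  remainder -7563/3500 ≠ 0; add m_10 = -7563/3500 to the basis.

The other S-polynomials (S(g_1,g_2), S(g_1,g_3), S(g_1,g_4), S(g_1,g_5), S(g_1,g_6), S(g_2,g_3), S(g_2,g_4), S(g_2,g_5), S(g_2,g_6), S(g_3,g_4), S(g_3,g_5), S(g_3,g_6), S(g_4,g_5), S(g_4,g_6), S(g_4,r), S(g_5,g_6), S(g_5,r), S(g_6,r), S(g_1,m_8), S(g_2,m_8), S(g_3,m_8), S(g_4,m_8), S(g_5,m_8), S(g_6,m_8), S(r,m_8), S(g_1,m_9), S(g_2,m_9), S(g_3,m_9), S(g_4,m_9), S(g_5,m_9), S(g_6,m_9), S(r,m_9), S(m_8,m_9), S(g_1,m_10), S(g_2,m_10), S(g_3,m_10), S(g_4,m_10), S(g_5,m_10), S(g_6,m_10), S(r,m_10), S(m_8,m_10), S(m_9,m_10)) all reduce to 0 modulo the current basis, so we have a Gröbner basis.
Inter-reduce: drop elements whose leading term is divisible by another's, tail-reduce, and make monic.
Reduced Gröbner basis: {1}.
The reduced Gröbner basis of I + (p) is {1}: the ideal is the whole ring, so the enlarged system has no common solution — adjoining p is inconsistent.

Adjoining 5a - 3 makes the ideal the whole ring: the system is inconsistent.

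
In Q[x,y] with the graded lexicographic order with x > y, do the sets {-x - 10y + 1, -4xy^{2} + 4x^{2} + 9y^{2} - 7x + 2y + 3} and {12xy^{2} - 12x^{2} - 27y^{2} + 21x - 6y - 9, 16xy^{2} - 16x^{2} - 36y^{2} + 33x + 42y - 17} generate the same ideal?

Yes, the ideals are equal.

Equality of ideals is decidable: compute both reduced Gröbner bases (unique for the ordering) and check whether they agree.
Buchberger on the first generating set:
f_1 = -x - 10y + 1, LT = x.
f_2 = -4xy^{2} + 4x^{2} + 9y^{2} - 7x + 2y + 3, LT = xy^{2}.

S(f_1,f_2): lcm = xy^{2}. S = 10y^{3} + x^{2} + \tfrac{5}{4}y^{2} - \tfrac{7}{4}x + \tfrac{1}{2}y + \tfrac{3}{4}.
  reduce S modulo (f_1, f_2):
  remainder 10y^{3} + \tfrac{405}{4}y^{2} - 2y ≠ 0; add g_3 = 10y^{3} + \tfrac{405}{4}y^{2} - 2y to the basis.

The other S-polynomials (S(f_1,g_3), S(f_2,g_3)) all reduce to 0 modulo the current basis, so we have a Gröbner basis.
Inter-reduce: drop elements whose leading term is divisible by another's, tail-reduce, and make monic.
Reduced Gröbner basis: {y^{3} + \tfrac{81}{8}y^{2} - \tfrac{1}{5}y, x + 10y - 1}.

Buchberger on the second generating set:
h_1 = 12xy^{2} - 12x^{2} - 27y^{2} + 21x - 6y - 9, LT = xy^{2}.
h_2 = 16xy^{2} - 16x^{2} - 36y^{2} + 33x + 42y - 17, LT = xy^{2}.

S(h_1,h_2): lcm = xy^{2}. S = -\tfrac{5}{16}x - \tfrac{25}{8}y + \tfrac{5}{16}.
  reduce S modulo (h_1, h_2):
  remainder -\tfrac{5}{16}x - \tfrac{25}{8}y + \tfrac{5}{16} ≠ 0; add k_3 = -\tfrac{5}{16}x - \tfrac{25}{8}y + \tfrac{5}{16} to the basis.

S(h_1,k_3): lcm = xy^{2}. S = -10y^{3} - x^{2} - \tfrac{5}{4}y^{2} + \tfrac{7}{4}x - \tfrac{1}{2}y - \tfrac{3}{4}.
  reduce S modulo (h_1, h_2, k_3):
  remainder -10y^{3} - \tfrac{405}{4}y^{2} + 2y ≠ 0; add k_4 = -10y^{3} - \tfrac{405}{4}y^{2} + 2y to the basis.

The other S-polynomials (S(h_2,k_3), S(h_1,k_4), S(h_2,k_4), S(k_3,k_4)) all reduce to 0 modulo the current basis, so we have a Gröbner basis.
Inter-reduce: drop elements whose leading term is divisible by another's, tail-reduce, and make monic.
Reduced Gröbner basis: {y^{3} + \tfrac{81}{8}y^{2} - \tfrac{1}{5}y, x + 10y - 1}.

Same reduced basis, so the two generating sets span the same ideal.
The same test decides containment: I ⊆ J iff every generator of I reduces to 0 modulo a Gröbner basis of J.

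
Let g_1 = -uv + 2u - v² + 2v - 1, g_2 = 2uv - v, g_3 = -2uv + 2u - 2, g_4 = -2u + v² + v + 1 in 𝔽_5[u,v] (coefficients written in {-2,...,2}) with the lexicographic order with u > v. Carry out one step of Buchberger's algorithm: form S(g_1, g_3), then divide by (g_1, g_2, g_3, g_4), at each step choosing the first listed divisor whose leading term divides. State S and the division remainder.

lcm(LM(g_1), LM(g_3)) = uv.
S = (lcm/LT(g_1))·g_1 − (lcm/LT(g_3))·g_3 = -u + v² - 2v.
Reduce S modulo (g_1, g_2, g_3, g_4) in that order:
  leading term u: subtract (-2)·g_4 from -u + v² - 2v → -2v² + 2
  leading term v²: no divisor's leading term divides it; move -2v² to the remainder.
  leading term 1: no divisor's leading term divides it; move 2 to the remainder.
The remainder -2v² + 2 is nonzero, so it would be added as the next basis element.

S(g_1, g_3) = -u + v² - 2v; remainder on division = -2v² + 2.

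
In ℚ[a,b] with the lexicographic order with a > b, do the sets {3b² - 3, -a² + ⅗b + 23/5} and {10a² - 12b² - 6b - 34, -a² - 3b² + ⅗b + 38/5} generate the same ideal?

Since reduced Gröbner bases are canonical representatives of ideals under a given ordering, it suffices to compute and compare them.
Buchberger on the first generating set:
f_1 = 3b² - 3, LT = b².
f_2 = -a² + ⅗b + 23/5, LT = a².

S(f_1,f_2): leading monomials are coprime, so the S-polynomial reduces to 0 (Buchberger's first criterion).
Every S-polynomial of the final basis reduces to 0, so we have a Gröbner basis.
Inter-reduce: drop elements whose leading term is divisible by another's, tail-reduce, and make monic.
Reduced Gröbner basis: {a² - ⅗b - 23/5, b² - 1}.

Buchberger on the second generating set:
h_1 = 10a² - 12b² - 6b - 34, LT = a².
h_2 = -a² - 3b² + ⅗b + 38/5, LT = a².

S(h_1,h_2): lcm = a². S = -21/5b² + 21/5.
  leading term b²: no divisor's leading term divides it; move -21/5b² to the remainder.
  leading term 1: no divisor's leading term divides it; move 21/5 to the remainder.
  remainder -21/5b² + 21/5 ≠ 0; add k_3 = -21/5b² + 21/5 to the basis.

S(h_1,k_3): leading monomials are coprime, so the S-polynomial reduces to 0 (Buchberger's first criterion).
S(h_2,k_3): leading monomials are coprime, so the S-polynomial reduces to 0 (Buchberger's first criterion).
Every S-polynomial of the final basis reduces to 0, so we have a Gröbner basis.
Inter-reduce: drop elements whose leading term is divisible by another's, tail-reduce, and make monic.
Reduced Gröbner basis: {a² - ⅗b - 23/5, b² - 1}.

These coincide, so the ideals are equal.
The same test decides containment: I ⊆ J iff every generator of I reduces to 0 modulo a Gröbner basis of J.

Yes, the ideals are equal.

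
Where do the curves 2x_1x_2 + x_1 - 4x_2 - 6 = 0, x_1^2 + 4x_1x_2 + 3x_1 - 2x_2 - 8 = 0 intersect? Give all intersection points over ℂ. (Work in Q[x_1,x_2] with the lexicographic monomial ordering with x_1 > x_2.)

Compute a lex Gröbner basis by Buchberger's algorithm.
f_1 = 2x_1x_2 + x_1 - 4x_2 - 6, LT = x_1x_2.
f_2 = x_1^2 + 4x_1x_2 + 3x_1 - 2x_2 - 8, LT = x_1^2.

S(f_1,f_2): lcm = x_1^2x_2. S = 1/2x_1^2 - 4x_1x_2^2 - 5x_1x_2 - 3x_1 + 2x_2^2 + 8x_2.
  reduce S modulo (f_1, f_2):
  remainder -2x_1 - 6x_2^2 - 13x_2 - 11 ≠ 0; add h_3 = -2x_1 - 6x_2^2 - 13x_2 - 11 to the basis.

S(f_1,h_3): lcm = x_1x_2. S = 1/2x_1 - 3x_2^3 - 13/2x_2^2 - 15/2x_2 - 3.
  reduce S modulo (f_1, f_2, h_3):
  remainder -3x_2^3 - 8x_2^2 - 43/4x_2 - 23/4 ≠ 0; add h_4 = -3x_2^3 - 8x_2^2 - 43/4x_2 - 23/4 to the basis.

The other S-polynomials (S(f_2,h_3), S(f_1,h_4), S(f_2,h_4), S(h_3,h_4)) all reduce to 0 modulo the current basis, so we have a Gröbner basis.
Inter-reduce: drop elements whose leading term is divisible by another's, tail-reduce, and make monic.
Reduced Gröbner basis: {x_1 + 3x_2^2 + 13/2x_2 + 11/2, x_2^3 + 8/3x_2^2 + 43/12x_2 + 23/12}.

From the last basis element, x_2^3 + 8/3x_2^2 + 43/12x_2 + 23/12 = 0, so x_2 takes values in {-1, -5/6 - sqrt(11)*I/3, -5/6 + sqrt(11)*I/3}. Each choice, substituted upward through the basis, yields the corresponding point(s) of the solution set.
  x_2 = -1: the earlier basis element becomes x_1 + 2 = 0, giving x_1 = -2 — point (-2, -1).
  x_2 = -5/6 - sqrt(11)*I/3: the earlier basis element becomes x_1 - 3/2 - sqrt(11)*I/2 = 0, giving x_1 = 3/2 + sqrt(11)*I/2 — point (3/2 + sqrt(11)*I/2, -5/6 - sqrt(11)*I/3).
  x_2 = -5/6 + sqrt(11)*I/3: the earlier basis element becomes x_1 - 3/2 + sqrt(11)*I/2 = 0, giving x_1 = 3/2 - sqrt(11)*I/2 — point (3/2 - sqrt(11)*I/2, -5/6 + sqrt(11)*I/3).
This is the nonlinear analogue of row-reducing a linear system.

{(-2, -1), (3/2 + sqrt(11)*I/2, -5/6 - sqrt(11)*I/3), (3/2 - sqrt(11)*I/2, -5/6 + sqrt(11)*I/3)}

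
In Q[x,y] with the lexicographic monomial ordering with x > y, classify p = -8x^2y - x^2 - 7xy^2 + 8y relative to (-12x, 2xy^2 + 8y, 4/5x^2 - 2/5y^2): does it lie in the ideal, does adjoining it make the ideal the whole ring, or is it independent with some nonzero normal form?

First compute the reduced Gröbner basis of I by Buchberger's algorithm.
f_1 = -12x, LT = x.
f_2 = 2xy^2 + 8y, LT = xy^2.
f_3 = 4/5x^2 - 2/5y^2, LT = x^2.

S(f_1,f_2): lcm = xy^2. S = -4y.
  reduce S modulo (f_1, f_2, f_3):
  remainder -4y ≠ 0; add h_4 = -4y to the basis.

The other S-polynomials (S(f_1,f_3), S(f_2,f_3), S(f_1,h_4), S(f_2,h_4), S(f_3,h_4)) all reduce to 0 modulo the current basis, so we have a Gröbner basis.
Inter-reduce: drop elements whose leading term is divisible by another's, tail-reduce, and make monic.
Reduced Gröbner basis: {x, y}.
Label its elements g_1 = x, g_2 = y.

Reduce p = -8x^2y - x^2 - 7xy^2 + 8y modulo G:
  leading term x^2y: subtract (-8xy)·g_1 from -8x^2y - x^2 - 7xy^2 + 8y → -x^2 - 7xy^2 + 8y
  leading term x^2: subtract (-x)·g_1 from -x^2 - 7xy^2 + 8y → -7xy^2 + 8y
  leading term xy^2: subtract (-7y^2)·g_1 from -7xy^2 + 8y → 8y
  leading term y: subtract (8)·g_2 from 8y → 0
  normal form = 0.
Since the normal form is 0, p ∈ I.

-8x^2y - x^2 - 7xy^2 + 8y lies in I (it reduces to 0).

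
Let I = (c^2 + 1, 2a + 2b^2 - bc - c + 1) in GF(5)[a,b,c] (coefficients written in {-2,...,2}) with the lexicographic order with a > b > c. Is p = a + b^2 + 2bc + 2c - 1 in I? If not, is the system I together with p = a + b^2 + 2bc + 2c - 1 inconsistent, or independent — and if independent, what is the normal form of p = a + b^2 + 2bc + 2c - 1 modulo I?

Adjoining a + b^2 + 2bc + 2c - 1 makes the ideal the whole ring: the system is inconsistent.

First compute the reduced Gröbner basis of I by Buchberger's algorithm.
f_1 = c^2 + 1, LT = c^2.
f_2 = 2a + 2b^2 - bc - c + 1, LT = a.

The S-polynomials (S(f_1,f_2)) all reduce to 0 modulo the current basis, so we have a Gröbner basis.
Inter-reduce: drop elements whose leading term is divisible by another's, tail-reduce, and make monic.
Reduced Gröbner basis: {a + b^2 + 2bc + 2c - 2, c^2 + 1}.
Label its elements g_1 = a + b^2 + 2bc + 2c - 2, g_2 = c^2 + 1.

Reduce p = a + b^2 + 2bc + 2c - 1 modulo G:
  leading term a: subtract (1)·g_1 from a + b^2 + 2bc + 2c - 1 → 1
  leading term 1: no divisor's leading term divides it; move 1 to the remainder.
  normal form = 1.
The normal form is nonzero, so p ∉ I. Since p minus its normal form lies in I, I + (p) = I + (r) where r = 1; decide whether this ideal is the whole ring.
Here r = 1 is a nonzero constant, hence a unit: 1 ∈ I + (p), the Gröbner basis of I + (p) is {1}, and the enlarged system has no common solution — adjoining p is inconsistent.

Ideal membership is decidable via reduction modulo a Gröbner basis.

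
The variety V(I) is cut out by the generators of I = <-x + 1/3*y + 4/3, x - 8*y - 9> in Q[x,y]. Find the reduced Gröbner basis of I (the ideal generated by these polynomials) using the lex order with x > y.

f_1 = -x + 1/3*y + 4/3, LT = x.
f_2 = x - 8*y - 9, LT = x.

S(f_1,f_2): lcm = x. S = 23/3*y + 23/3.
  leading term y: no divisor's leading term divides it; move 23/3*y to the remainder.
  leading term 1: no divisor's leading term divides it; move 23/3 to the remainder.
  remainder 23/3*y + 23/3 ≠ 0; add g_3 = 23/3*y + 23/3 to the basis.

The other S-polynomials (S(f_1,g_3), S(f_2,g_3)) all reduce to 0 modulo the current basis, so we have a Gröbner basis.
Inter-reduce: drop elements whose leading term is divisible by another's, tail-reduce, and make monic.

G = {x - 1, y + 1}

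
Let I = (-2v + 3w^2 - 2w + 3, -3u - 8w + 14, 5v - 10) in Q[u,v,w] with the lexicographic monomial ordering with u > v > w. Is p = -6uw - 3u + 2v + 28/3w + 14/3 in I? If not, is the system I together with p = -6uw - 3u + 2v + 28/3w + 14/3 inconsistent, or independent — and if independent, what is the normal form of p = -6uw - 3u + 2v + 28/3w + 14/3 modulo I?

First compute the reduced Gröbner basis of I by Buchberger's algorithm.
f_1 = -2v + 3w^2 - 2w + 3, LT = v.
f_2 = -3u - 8w + 14, LT = u.
f_3 = 5v - 10, LT = v.

S(f_1,f_3): lcm = v. S = -3/2w^2 + w + 1/2.
  reduce S modulo (f_1, f_2, f_3):
  remainder -3/2w^2 + w + 1/2 ≠ 0; add h_4 = -3/2w^2 + w + 1/2 to the basis.

The other S-polynomials (S(f_1,f_2), S(f_2,f_3), S(f_1,h_4), S(f_2,h_4), S(f_3,h_4)) all reduce to 0 modulo the current basis, so we have a Gröbner basis.
Inter-reduce: drop elements whose leading term is divisible by another's, tail-reduce, and make monic.
Reduced Gröbner basis: {u + 8/3w - 14/3, v - 2, w^2 - 2/3w - 1/3}.
Label its elements g_1 = u + 8/3w - 14/3, g_2 = v - 2, g_3 = w^2 - 2/3w - 1/3.

Reduce p = -6uw - 3u + 2v + 28/3w + 14/3 modulo G:
  leading term uw: subtract (-6w)·g_1 from -6uw - 3u + 2v + 28/3w + 14/3 → -3u + 2v + 16w^2 - 56/3w + 14/3
  leading term u: subtract (-3)·g_1 from -3u + 2v + 16w^2 - 56/3w + 14/3 → 2v + 16w^2 - 32/3w - 28/3
  leading term v: subtract (2)·g_2 from 2v + 16w^2 - 32/3w - 28/3 → 16w^2 - 32/3w - 16/3
  leading term w^2: subtract (16)·g_3 from 16w^2 - 32/3w - 16/3 → 0
  normal form = 0.
Since the normal form is 0, p ∈ I.

-6uw - 3u + 2v + 28/3w + 14/3 lies in I (it reduces to 0).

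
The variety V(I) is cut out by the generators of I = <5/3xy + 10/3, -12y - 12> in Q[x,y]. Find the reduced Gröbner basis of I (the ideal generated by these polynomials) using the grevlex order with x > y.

G = {x - 2, y + 1}

f_1 = 5/3xy + 10/3, LT = xy.
f_2 = -12y - 12, LT = y.

S(f_1,f_2): lcm = xy. S = -x + 2.
  leading term x: no divisor's leading term divides it; move -x to the remainder.
  leading term 1: no divisor's leading term divides it; move 2 to the remainder.
  remainder -x + 2 ≠ 0; add g_3 = -x + 2 to the basis.

The other S-polynomials (S(f_1,g_3), S(f_2,g_3)) all reduce to 0 modulo the current basis, so we have a Gröbner basis.
Inter-reduce: drop elements whose leading term is divisible by another's, tail-reduce, and make monic.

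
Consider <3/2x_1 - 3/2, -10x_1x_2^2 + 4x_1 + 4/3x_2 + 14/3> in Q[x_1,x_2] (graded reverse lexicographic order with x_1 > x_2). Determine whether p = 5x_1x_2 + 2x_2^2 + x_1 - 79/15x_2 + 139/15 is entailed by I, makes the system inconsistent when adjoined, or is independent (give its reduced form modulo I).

First compute the reduced Gröbner basis of I by Buchberger's algorithm.
f_1 = 3/2x_1 - 3/2, LT = x_1.
f_2 = -10x_1x_2^2 + 4x_1 + 4/3x_2 + 14/3, LT = x_1x_2^2.

S(f_1,f_2): lcm = x_1x_2^2. S = -x_2^2 + 2/5x_1 + 2/15x_2 + 7/15.
  reduce S modulo (f_1, f_2):
  remainder -x_2^2 + 2/15x_2 + 13/15 ≠ 0; add h_3 = -x_2^2 + 2/15x_2 + 13/15 to the basis.

The other S-polynomials (S(f_1,h_3), S(f_2,h_3)) all reduce to 0 modulo the current basis, so we have a Gröbner basis.
Inter-reduce: drop elements whose leading term is divisible by another's, tail-reduce, and make monic.
Reduced Gröbner basis: {x_2^2 - 2/15x_2 - 13/15, x_1 - 1}.
Label its elements g_1 = x_2^2 - 2/15x_2 - 13/15, g_2 = x_1 - 1.

Reduce p = 5x_1x_2 + 2x_2^2 + x_1 - 79/15x_2 + 139/15 modulo G:
  leading term x_1x_2: subtract (5x_2)·g_2 from 5x_1x_2 + 2x_2^2 + x_1 - 79/15x_2 + 139/15 → 2x_2^2 + x_1 - 4/15x_2 + 139/15
  leading term x_2^2: subtract (2)·g_1 from 2x_2^2 + x_1 - 4/15x_2 + 139/15 → x_1 + 11
  leading term x_1: subtract (1)·g_2 from x_1 + 11 → 12
  leading term 1: no divisor's leading term divides it; move 12 to the remainder.
  normal form = 12.
The normal form is nonzero, so p ∉ I. Since p minus its normal form lies in I, I + (p) = I + (r) where r = 12; decide whether this ideal is the whole ring.
Here r = 12 is a nonzero constant, hence a unit: 1 ∈ I + (p), the Gröbner basis of I + (p) is {1}, and the enlarged system has no common solution — adjoining p is inconsistent.

Adjoining 5x_1x_2 + 2x_2^2 + x_1 - 79/15x_2 + 139/15 makes the ideal the whole ring: the system is inconsistent.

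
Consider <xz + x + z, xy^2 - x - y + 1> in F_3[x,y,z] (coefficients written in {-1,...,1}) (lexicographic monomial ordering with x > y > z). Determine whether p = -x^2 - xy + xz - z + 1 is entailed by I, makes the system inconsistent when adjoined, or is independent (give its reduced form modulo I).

First compute the reduced Gröbner basis of I by Buchberger's algorithm.
f_1 = xz + x + z, LT = xz.
f_2 = xy^2 - x - y + 1, LT = xy^2.

S(f_1,f_2): lcm = xy^2z. S = xy^2 + xz + y^2z + yz - z.
  reduce S modulo (f_1, f_2):
  remainder y^2z + yz + y + z - 1 ≠ 0; add h_3 = y^2z + yz + y + z - 1 to the basis.

The other S-polynomials (S(f_1,h_3), S(f_2,h_3)) all reduce to 0 modulo the current basis, so we have a Gröbner basis.
Inter-reduce: drop elements whose leading term is divisible by another's, tail-reduce, and make monic.
Reduced Gröbner basis: {xy^2 - x - y + 1, xz + x + z, y^2z + yz + y + z - 1}.
Label its elements g_1 = xy^2 - x - y + 1, g_2 = xz + x + z, g_3 = y^2z + yz + y + z - 1.

Reduce p = -x^2 - xy + xz - z + 1 modulo G:
  leading term x^2: no divisor's leading term divides it; move -x^2 to the remainder.
  leading term xy: no divisor's leading term divides it; move -xy to the remainder.
  leading term xz: subtract (1)·g_2 from xz - z + 1 → -x + z + 1
  leading term x: no divisor's leading term divides it; move -x to the remainder.
  leading term z: no divisor's leading term divides it; move z to the remainder.
  leading term 1: no divisor's leading term divides it; move 1 to the remainder.
  normal form = -x^2 - xy - x + z + 1.
The normal form is nonzero, so p ∉ I. Since p minus its normal form lies in I, I + (p) = I + (r) where r = -x^2 - xy - x + z + 1; decide whether this ideal is the whole ring.
Run Buchberger on G together with r (pairs among the g_i already reduce to 0 since G is a Gröbner basis):
g_1 = xy^2 - x - y + 1, LT = xy^2.
g_2 = xz + x + z, LT = xz.
g_3 = y^2z + yz + y + z - 1, LT = y^2z.
r = -x^2 - xy - x + z + 1, LT = x^2.

S(g_1,r): lcm = x^2y^2. S = -x^2 - xy^3 - xy^2 - xy + x + y^2z + y^2.
  reduce S modulo (g_1, g_2, g_3, r):
  remainder -xy + x - yz - y + z + 1 ≠ 0; add m_5 = -xy + x - yz - y + z + 1 to the basis.

S(g_2,r): lcm = x^2z. S = x^2 - xyz + z^2 + z.
  reduce S modulo (g_1, g_2, g_3, r, m_5):
  remainder -x + yz + z^2 - z + 1 ≠ 0; add m_6 = -x + yz + z^2 - z + 1 to the basis.

S(g_1,m_5): lcm = xy^2. S = xy - x - y^2z - y^2 + yz + 1.
  reduce S modulo (g_1, g_2, g_3, r, m_5, m_6):
  remainder -y^2 + yz - z + 1 ≠ 0; add m_7 = -y^2 + yz - z + 1 to the basis.

S(g_2,m_5): lcm = xyz. S = xy + xz - yz^2 + z^2 + z.
  reduce S modulo (g_1, g_2, g_3, r, m_5, m_6, m_7):
  remainder -yz^2 - yz - y + z^2 + z + 1 ≠ 0; add m_8 = -yz^2 - yz - y + z^2 + z + 1 to the basis.

S(g_2,m_6): lcm = xz. S = x + yz^2 + z^3 - z^2 - z.
  reduce S modulo (g_1, g_2, g_3, r, m_5, m_6, m_7, m_8):
  remainder -y + z^3 + z^2 - z - 1 ≠ 0; add m_9 = -y + z^3 + z^2 - z - 1 to the basis.

S(m_8,m_9): lcm = yz^2. S = yz + y + z^5 + z^4 - z^3 + z^2 - z - 1.
  reduce S modulo (g_1, g_2, g_3, r, m_5, m_6, m_7, m_8, m_9):
  remainder z^5 - z^4 + z^3 + z^2 + 1 ≠ 0; add m_10 = z^5 - z^4 + z^3 + z^2 + 1 to the basis.

The other S-polynomials (S(g_1,g_2), S(g_1,g_3), S(g_2,g_3), S(g_3,r), S(g_3,m_5), S(r,m_5), S(g_1,m_6), S(g_3,m_6), S(r,m_6), S(m_5,m_6), S(g_1,m_7), S(g_2,m_7), S(g_3,m_7), S(r,m_7), S(m_5,m_7), S(m_6,m_7), S(g_1,m_8), S(g_2,m_8), S(g_3,m_8), S(r,m_8), S(m_5,m_8), S(m_6,m_8), S(m_7,m_8), S(g_1,m_9), S(g_2,m_9), S(g_3,m_9), S(r,m_9), S(m_5,m_9), S(m_6,m_9), S(m_7,m_9), S(g_1,m_10), S(g_2,m_10), S(g_3,m_10), S(r,m_10), S(m_5,m_10), S(m_6,m_10), S(m_7,m_10), S(m_8,m_10), S(m_9,m_10)) all reduce to 0 modulo the current basis, so we have a Gröbner basis.
Inter-reduce: drop elements whose leading term is divisible by another's, tail-reduce, and make monic.
Reduced Gröbner basis: {x - z^4 - z^3 - z - 1, y - z^3 - z^2 + z + 1, z^5 - z^4 + z^3 + z^2 + 1}.
The reduced Gröbner basis of I + (p) is {x - z^4 - z^3 - z - 1, y - z^3 - z^2 + z + 1, z^5 - z^4 + z^3 + z^2 + 1} ≠ {1}, a proper ideal, so the enlarged system stays consistent: p is independent of I, with normal form -x^2 - xy - x + z + 1.

-x^2 - xy + xz - z + 1 is independent of I; its normal form modulo I is -x^2 - xy - x + z + 1.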